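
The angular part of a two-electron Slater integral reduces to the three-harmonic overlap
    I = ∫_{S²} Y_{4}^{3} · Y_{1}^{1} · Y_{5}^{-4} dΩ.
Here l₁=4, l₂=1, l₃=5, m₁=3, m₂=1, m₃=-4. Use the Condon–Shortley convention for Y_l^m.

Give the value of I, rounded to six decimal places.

Rules hold: Σm=0, L=10 even, 3≤5≤5.
N = 9·3·11 = 297
Δ = 0!·8!·2!/11! = 1/495
Racah Σ t=0..0: t=0:+1/576 = 1/576
⇒ 3j(4 1 5; 0 0 0)² = 5/99, sgn -1
Racah Σ t=0..0: t=0:+1/10080 = 1/10080
⇒ 3j(4 1 5; 3 1 -4)² = 4/55, sgn -1
4πI² = N·(3j₀)²·(3jₘ)² = 12/11
I = +1·√(1.09091/4π) = 0.29463840

0.294638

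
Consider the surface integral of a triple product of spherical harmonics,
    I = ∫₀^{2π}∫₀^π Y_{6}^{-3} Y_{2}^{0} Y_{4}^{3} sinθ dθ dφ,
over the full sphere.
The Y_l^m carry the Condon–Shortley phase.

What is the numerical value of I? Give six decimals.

Rules hold: Σm=0, L=12 even, 4≤4≤8.
N = 13·5·9 = 585
Δ = 4!·8!·0!/13! = 1/6435
Racah Σ t=2..2: t=2:+1/2304 = 1/2304
⇒ 3j(6 2 4; 0 0 0)² = 5/143, sgn +1
Racah Σ t=2..2: t=2:+1/20160 = 1/20160
⇒ 3j(6 2 4; -3 0 3)² = 12/715, sgn -1
4πI² = N·(3j₀)²·(3jₘ)² = 540/1573
I = -1·√(0.343293/4π) = -0.16528277

-0.165283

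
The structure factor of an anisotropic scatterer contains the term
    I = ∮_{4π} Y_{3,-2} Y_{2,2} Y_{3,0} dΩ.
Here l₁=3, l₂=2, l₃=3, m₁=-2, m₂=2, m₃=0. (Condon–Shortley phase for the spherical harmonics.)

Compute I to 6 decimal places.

-0.188063

Rules hold: Σm=0, L=8 even, 1≤3≤5.
N = 7·5·7 = 245
Δ = 2!·4!·2!/9! = 1/3780
Racah Σ t=0..2: t=0:+1/24 t=1:−1/4 t=2:+1/24 = -1/6
⇒ 3j(3 2 3; 0 0 0)² = 4/105, sgn +1
Racah Σ t=2..2: t=2:+1/24 = 1/24
⇒ 3j(3 2 3; -2 2 0)² = 1/21, sgn -1
4πI² = N·(3j₀)²·(3jₘ)² = 4/9
I = -1·√(0.444444/4π) = -0.18806319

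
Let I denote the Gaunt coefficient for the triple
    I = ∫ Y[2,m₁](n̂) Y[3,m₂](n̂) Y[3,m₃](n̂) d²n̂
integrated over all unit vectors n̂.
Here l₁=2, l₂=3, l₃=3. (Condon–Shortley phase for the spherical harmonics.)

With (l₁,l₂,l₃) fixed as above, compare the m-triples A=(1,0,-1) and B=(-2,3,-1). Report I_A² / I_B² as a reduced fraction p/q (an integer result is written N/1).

1/5

Same 2,3,3: normalisation and zero-m 3j drop out of the ratio.
A: Δ: 2! 2! 4! / 9! → 1/3780; sum: t=0:+1/12 t=1:−1/8 = -1/24; 3j²(2 3 3; 1 0 -1) = Δ·Π!·Σ² = 1/210  (sign -1)
B: Δ: 2! 2! 4! / 9! → 1/3780; sum: t=2:+1/96 = 1/96; 3j²(2 3 3; -2 3 -1) = Δ·Π!·Σ² = 1/42  (sign +1)
I_A²/I_B² = (1/210)/(1/42) = 1/5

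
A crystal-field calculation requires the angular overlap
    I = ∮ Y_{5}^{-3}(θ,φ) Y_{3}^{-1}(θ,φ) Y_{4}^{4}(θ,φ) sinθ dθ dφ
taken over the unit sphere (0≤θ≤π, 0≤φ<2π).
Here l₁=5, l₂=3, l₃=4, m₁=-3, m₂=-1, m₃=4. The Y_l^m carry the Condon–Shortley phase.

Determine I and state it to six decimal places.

0.169606

m-sum 0 ✓  L=12 even ✓  2≤4≤8 ✓
Π(2lᵢ+1) = 11×7×9 = 693
triangle coeff Δ(5,3,4) = 1/180180
Σ_t [1,3]: t=1:−1/576 t=2:+1/144 t=3:−1/576 = 1/288
(3j)²=20/1001 [(5 3 4; 0 0 0)], sign=+1
Σ_t [2,2]: t=2:+1/5760 = 1/5760
(3j)²=56/2145 [(5 3 4; -3 -1 4)], sign=+1
⇒ 4πI² = 672/1859
I = (+1)√(672/1859/(4π)) = 0.16960553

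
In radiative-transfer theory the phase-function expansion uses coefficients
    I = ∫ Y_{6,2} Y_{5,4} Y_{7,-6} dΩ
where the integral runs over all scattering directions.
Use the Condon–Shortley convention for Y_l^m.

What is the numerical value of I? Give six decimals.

Rules hold: Σm=0, L=18 even, 1≤7≤11.
N = 13·11·15 = 2145
Δ = 4!·8!·6!/19! = 1/174594420
Racah Σ t=0..4: t=0:+1/4147200 t=1:−1/207360 t=2:+1/82944 t=3:−1/207360 t=4:+1/4147200 = 1/345600
⇒ 3j(6 5 7; 0 0 0)² = 420/46189, sgn -1
Racah Σ t=3..4: t=3:−1/21772800 t=4:+1/116121600 = -13/348364800
⇒ 3j(6 5 7; 2 4 -6)² = 169/9690, sgn +1
4πI² = N·(3j₀)²·(3jₘ)² = 35490/104329
I = -1·√(0.340174/4π) = -0.16453017

-0.164530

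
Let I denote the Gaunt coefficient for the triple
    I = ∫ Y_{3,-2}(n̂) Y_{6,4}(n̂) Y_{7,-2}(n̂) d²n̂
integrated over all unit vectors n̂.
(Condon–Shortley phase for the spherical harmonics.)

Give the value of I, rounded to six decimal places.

-0.153384

Rules hold: Σm=0, L=16 even, 3≤7≤9.
N = 7·13·15 = 1365
Δ = 2!·4!·10!/17! = 1/2042040
Racah Σ t=0..2: t=0:+1/207360 t=1:−1/57600 t=2:+1/207360 = -1/129600
⇒ 3j(3 6 7; 0 0 0)² = 168/12155, sgn +1
Racah Σ t=1..2: t=1:−1/8709120 t=2:+1/967680 = 1/1088640
⇒ 3j(3 6 7; -2 4 -2)² = 800/51051, sgn -1
4πI² = N·(3j₀)²·(3jₘ)² = 134400/454597
I = -1·√(0.295646/4π) = -0.15338448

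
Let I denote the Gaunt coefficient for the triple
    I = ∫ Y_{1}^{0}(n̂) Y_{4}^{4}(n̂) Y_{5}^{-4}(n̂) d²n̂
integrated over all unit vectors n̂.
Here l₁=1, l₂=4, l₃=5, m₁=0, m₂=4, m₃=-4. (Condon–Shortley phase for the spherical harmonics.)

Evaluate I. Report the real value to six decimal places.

Rules hold: Σm=0, L=10 even, 3≤5≤5.
N = 3·9·11 = 297
Δ = 0!·2!·8!/11! = 1/495
Racah Σ t=0..0: t=0:+1/576 = 1/576
⇒ 3j(1 4 5; 0 0 0)² = 5/99, sgn -1
Racah Σ t=0..0: t=0:+1/40320 = 1/40320
⇒ 3j(1 4 5; 0 4 -4)² = 1/55, sgn -1
4πI² = N·(3j₀)²·(3jₘ)² = 3/11
I = +1·√(0.272727/4π) = 0.14731920

0.147319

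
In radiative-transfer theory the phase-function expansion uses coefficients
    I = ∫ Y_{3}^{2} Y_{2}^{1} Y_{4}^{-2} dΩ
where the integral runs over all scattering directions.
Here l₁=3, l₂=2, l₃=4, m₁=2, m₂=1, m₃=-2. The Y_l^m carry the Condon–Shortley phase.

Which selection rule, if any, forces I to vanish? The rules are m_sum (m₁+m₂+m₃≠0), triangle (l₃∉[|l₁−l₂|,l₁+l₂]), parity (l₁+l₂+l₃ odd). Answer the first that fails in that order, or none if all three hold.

m_sum

azimuthal sum: 2 + 1 − 2 = 1  ✗
1 ≤ 4 ≤ 5 (triangle on l)
L = 3 + 2 + 4 = 9 (odd)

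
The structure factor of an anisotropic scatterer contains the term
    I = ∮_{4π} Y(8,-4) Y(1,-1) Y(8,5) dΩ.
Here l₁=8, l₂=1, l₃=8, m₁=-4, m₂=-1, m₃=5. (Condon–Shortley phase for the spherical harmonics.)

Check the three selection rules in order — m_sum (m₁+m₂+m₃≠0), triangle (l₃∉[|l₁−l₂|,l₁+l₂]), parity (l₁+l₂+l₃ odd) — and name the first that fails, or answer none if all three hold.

azimuthal sum: -4 − 1 + 5 = 0  ✓
7 ≤ 8 ≤ 9 (triangle on l)  ✓
L = 8 + 1 + 8 = 17 (odd)  ✗

parity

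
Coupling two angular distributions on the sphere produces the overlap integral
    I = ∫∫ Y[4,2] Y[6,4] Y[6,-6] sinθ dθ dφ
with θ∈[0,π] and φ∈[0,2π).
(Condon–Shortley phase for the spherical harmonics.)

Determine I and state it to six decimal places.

0.174397

Checks pass: Σm=0; 16 even; l₃=6∈[2,10].
(2·4+1)(2·6+1)(2·6+1) = 1521
Δ: 4! 4! 8! / 17! → 1/15315300
sum: t=0:+1/829440 t=1:−1/25920 t=2:+1/9216 t=3:−1/25920 t=4:+1/829440 = 7/207360
3j²(4 6 6; 0 0 0) = Δ·Π!·Σ² = 28/2431  (sign +1)
sum: t=2:+1/3870720 = 1/3870720
3j²(4 6 6; 2 4 -6) = Δ·Π!·Σ² = 135/6188  (sign +1)
combine: 4πI² = 1521·28/2431·135/6188 = 1215/3179
take √, sign +1: I = 0.17439657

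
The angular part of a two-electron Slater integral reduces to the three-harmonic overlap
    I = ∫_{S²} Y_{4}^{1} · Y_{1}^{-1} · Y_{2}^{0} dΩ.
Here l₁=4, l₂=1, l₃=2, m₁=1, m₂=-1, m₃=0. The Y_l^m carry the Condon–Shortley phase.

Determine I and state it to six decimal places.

l₃=2 ∉ [3,5] — triangle fails ⇒ I = 0

0.000000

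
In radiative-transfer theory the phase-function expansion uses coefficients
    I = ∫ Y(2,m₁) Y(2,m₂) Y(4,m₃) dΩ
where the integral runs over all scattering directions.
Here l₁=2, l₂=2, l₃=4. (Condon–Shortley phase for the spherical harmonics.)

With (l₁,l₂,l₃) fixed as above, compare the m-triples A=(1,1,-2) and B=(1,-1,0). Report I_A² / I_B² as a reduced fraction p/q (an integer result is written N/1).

5/2

Same 2,2,4: normalisation and zero-m 3j drop out of the ratio.
A: Δ: 0! 4! 4! / 9! → 1/630; sum: t=0:+1/36 = 1/36; 3j²(2 2 4; 1 1 -2) = Δ·Π!·Σ² = 4/63  (sign +1)
B: Δ: 0! 4! 4! / 9! → 1/630; sum: t=0:+1/36 = 1/36; 3j²(2 2 4; 1 -1 0) = Δ·Π!·Σ² = 8/315  (sign +1)
I_A²/I_B² = (4/63)/(8/315) = 5/2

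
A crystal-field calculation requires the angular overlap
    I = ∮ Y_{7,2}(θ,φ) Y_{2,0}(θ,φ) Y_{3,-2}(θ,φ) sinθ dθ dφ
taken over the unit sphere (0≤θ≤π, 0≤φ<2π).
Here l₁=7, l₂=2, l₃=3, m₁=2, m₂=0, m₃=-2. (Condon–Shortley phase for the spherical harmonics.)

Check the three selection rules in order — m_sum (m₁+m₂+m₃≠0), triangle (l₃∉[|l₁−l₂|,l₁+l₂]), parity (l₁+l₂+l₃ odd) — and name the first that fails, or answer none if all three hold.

triangle

azimuthal sum: 2 + 0 − 2 = 0  ✓
5 ≤ 3 ≤ 9 (triangle on l)  ✗
L = 7 + 2 + 3 = 12 (even)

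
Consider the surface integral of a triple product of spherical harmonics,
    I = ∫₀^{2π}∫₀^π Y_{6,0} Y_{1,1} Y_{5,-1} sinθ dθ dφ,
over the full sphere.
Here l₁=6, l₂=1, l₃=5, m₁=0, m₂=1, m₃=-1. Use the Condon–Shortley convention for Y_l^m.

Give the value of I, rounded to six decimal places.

m-sum 0 ✓  L=12 even ✓  5≤5≤7 ✓
Π(2lᵢ+1) = 13×3×11 = 429
triangle coeff Δ(6,1,5) = 1/858
Σ_t [1,1]: t=1:−1/14400 = -1/14400
(3j)²=6/143 [(6 1 5; 0 0 0)], sign=+1
Σ_t [2,2]: t=2:+1/34560 = 1/34560
(3j)²=5/286 [(6 1 5; 0 1 -1)], sign=+1
⇒ 4πI² = 45/143
I = (+1)√(45/143/(4π)) = 0.15824621

0.158246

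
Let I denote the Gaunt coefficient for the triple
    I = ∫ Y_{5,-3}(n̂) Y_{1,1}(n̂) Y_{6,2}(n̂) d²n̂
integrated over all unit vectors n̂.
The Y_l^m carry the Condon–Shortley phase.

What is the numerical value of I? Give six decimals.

Checks pass: Σm=0; 12 even; l₃=6∈[4,6].
(2·5+1)(2·1+1)(2·6+1) = 429
Δ: 0! 10! 2! / 13! → 1/858
sum: t=0:+1/14400 = 1/14400
3j²(5 1 6; 0 0 0) = Δ·Π!·Σ² = 6/143  (sign +1)
sum: t=0:+1/161280 = 1/161280
3j²(5 1 6; -3 1 2) = Δ·Π!·Σ² = 1/143  (sign +1)
combine: 4πI² = 429·6/143·1/143 = 18/143
take √, sign +1: I = 0.10008369

0.100084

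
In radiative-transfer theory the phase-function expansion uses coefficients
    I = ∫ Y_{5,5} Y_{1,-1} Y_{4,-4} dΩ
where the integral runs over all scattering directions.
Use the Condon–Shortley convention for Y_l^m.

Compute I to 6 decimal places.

-0.329416

Checks pass: Σm=0; 10 even; l₃=4∈[4,6].
(2·5+1)(2·1+1)(2·4+1) = 297
Δ: 2! 8! 0! / 11! → 1/495
sum: t=1:−1/576 = -1/576
3j²(5 1 4; 0 0 0) = Δ·Π!·Σ² = 5/99  (sign -1)
sum: t=0:+1/80640 = 1/80640
3j²(5 1 4; 5 -1 -4) = Δ·Π!·Σ² = 1/11  (sign +1)
combine: 4πI² = 297·5/99·1/11 = 15/11
take √, sign -1: I = -0.32941575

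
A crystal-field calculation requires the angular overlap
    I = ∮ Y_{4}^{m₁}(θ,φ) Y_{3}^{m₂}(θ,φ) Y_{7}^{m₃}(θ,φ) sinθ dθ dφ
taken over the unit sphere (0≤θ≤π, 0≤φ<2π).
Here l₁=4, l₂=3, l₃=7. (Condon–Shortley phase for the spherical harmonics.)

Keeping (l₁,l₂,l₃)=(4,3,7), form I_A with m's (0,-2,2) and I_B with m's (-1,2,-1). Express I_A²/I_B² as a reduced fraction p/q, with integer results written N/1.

Same 4,3,7: normalisation and zero-m 3j drop out of the ratio.
A: Δ: 0! 8! 6! / 15! → 1/45045; sum: t=0:+1/69120 = 1/69120; 3j²(4 3 7; 0 -2 2) = Δ·Π!·Σ² = 2/143  (sign -1)
B: Δ: 0! 8! 6! / 15! → 1/45045; sum: t=0:+1/86400 = 1/86400; 3j²(4 3 7; -1 2 -1) = Δ·Π!·Σ² = 16/2145  (sign +1)
I_A²/I_B² = (2/143)/(16/2145) = 15/8

15/8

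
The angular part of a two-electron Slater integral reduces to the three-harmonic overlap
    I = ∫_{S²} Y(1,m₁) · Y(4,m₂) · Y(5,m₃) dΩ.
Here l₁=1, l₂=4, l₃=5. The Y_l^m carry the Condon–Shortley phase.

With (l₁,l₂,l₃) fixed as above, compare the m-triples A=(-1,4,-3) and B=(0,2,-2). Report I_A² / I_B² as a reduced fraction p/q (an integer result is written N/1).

1/21

Shared (l₁,l₂,l₃)=(1,4,5): N and (l;000)² cancel in I_A²/I_B².
A: Δ = 0!·2!·8!/11! = 1/495; Racah Σ t=0..0: t=0:+1/80640 = 1/80640; ⇒ 3j(1 4 5; -1 4 -3)² = 1/495, sgn +1
B: Δ = 0!·2!·8!/11! = 1/495; Racah Σ t=0..0: t=0:+1/1440 = 1/1440; ⇒ 3j(1 4 5; 0 2 -2)² = 7/165, sgn -1
I_A²/I_B² = (1/495)/(7/165) = 1/21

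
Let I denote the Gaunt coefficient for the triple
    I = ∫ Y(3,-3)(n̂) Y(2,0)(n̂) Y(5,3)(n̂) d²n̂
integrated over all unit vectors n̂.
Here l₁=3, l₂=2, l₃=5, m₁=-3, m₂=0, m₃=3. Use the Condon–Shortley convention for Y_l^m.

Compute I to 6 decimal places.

-0.126792

Rules hold: Σm=0, L=10 even, 1≤5≤5.
N = 7·5·11 = 385
Δ = 0!·6!·4!/11! = 1/2310
Racah Σ t=0..0: t=0:+1/144 = 1/144
⇒ 3j(3 2 5; 0 0 0)² = 10/231, sgn -1
Racah Σ t=0..0: t=0:+1/2880 = 1/2880
⇒ 3j(3 2 5; -3 0 3)² = 2/165, sgn +1
4πI² = N·(3j₀)²·(3jₘ)² = 20/99
I = -1·√(0.20202/4π) = -0.12679218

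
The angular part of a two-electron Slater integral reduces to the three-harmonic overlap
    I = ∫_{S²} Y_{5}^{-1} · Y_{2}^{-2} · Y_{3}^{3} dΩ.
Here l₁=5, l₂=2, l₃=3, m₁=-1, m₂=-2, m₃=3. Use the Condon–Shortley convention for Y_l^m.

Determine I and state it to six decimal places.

Rules hold: Σm=0, L=10 even, 3≤3≤7.
N = 11·5·7 = 385
Δ = 4!·6!·0!/11! = 1/2310
Racah Σ t=2..2: t=2:+1/144 = 1/144
⇒ 3j(5 2 3; 0 0 0)² = 10/231, sgn -1
Racah Σ t=0..0: t=0:+1/17280 = 1/17280
⇒ 3j(5 2 3; -1 -2 3)² = 1/2310, sgn +1
4πI² = N·(3j₀)²·(3jₘ)² = 5/693
I = -1·√(0.00721501/4π) = -0.02396147

-0.023961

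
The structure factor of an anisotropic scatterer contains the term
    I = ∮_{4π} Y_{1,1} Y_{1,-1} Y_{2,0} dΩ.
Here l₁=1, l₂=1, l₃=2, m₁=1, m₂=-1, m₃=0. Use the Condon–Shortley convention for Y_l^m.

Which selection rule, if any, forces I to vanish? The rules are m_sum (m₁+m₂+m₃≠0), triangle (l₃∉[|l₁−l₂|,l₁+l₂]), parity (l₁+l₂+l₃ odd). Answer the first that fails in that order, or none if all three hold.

azimuthal sum: 1 − 1 + 0 = 0  ✓
0 ≤ 2 ≤ 2 (triangle on l)  ✓
L = 1 + 1 + 2 = 4 (even)  ✓

none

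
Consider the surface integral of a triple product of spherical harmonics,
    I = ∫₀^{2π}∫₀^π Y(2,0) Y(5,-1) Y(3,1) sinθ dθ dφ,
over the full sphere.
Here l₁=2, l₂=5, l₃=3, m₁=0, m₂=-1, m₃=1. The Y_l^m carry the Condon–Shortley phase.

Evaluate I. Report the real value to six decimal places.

-0.227318

Rules hold: Σm=0, L=10 even, 3≤3≤7.
N = 5·11·7 = 385
Δ = 4!·0!·6!/11! = 1/2310
Racah Σ t=2..2: t=2:+1/144 = 1/144
⇒ 3j(2 5 3; 0 0 0)² = 10/231, sgn -1
Racah Σ t=2..2: t=2:+1/192 = 1/192
⇒ 3j(2 5 3; 0 -1 1)² = 3/77, sgn +1
4πI² = N·(3j₀)²·(3jₘ)² = 50/77
I = -1·√(0.649351/4π) = -0.22731846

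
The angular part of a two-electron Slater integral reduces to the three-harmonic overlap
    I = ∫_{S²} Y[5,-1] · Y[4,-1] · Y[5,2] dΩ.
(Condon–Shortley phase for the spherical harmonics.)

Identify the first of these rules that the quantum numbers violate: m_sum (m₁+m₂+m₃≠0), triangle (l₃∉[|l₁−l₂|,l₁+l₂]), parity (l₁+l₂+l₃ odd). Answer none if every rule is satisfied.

azimuthal sum: -1 − 1 + 2 = 0  ✓
1 ≤ 5 ≤ 9 (triangle on l)  ✓
L = 5 + 4 + 5 = 14 (even)  ✓

none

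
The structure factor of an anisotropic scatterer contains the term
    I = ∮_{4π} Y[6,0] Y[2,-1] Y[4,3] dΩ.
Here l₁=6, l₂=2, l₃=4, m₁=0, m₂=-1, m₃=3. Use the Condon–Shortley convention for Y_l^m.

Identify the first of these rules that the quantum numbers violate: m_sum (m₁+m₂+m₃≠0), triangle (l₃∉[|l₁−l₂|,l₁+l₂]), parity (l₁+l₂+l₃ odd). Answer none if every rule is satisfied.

m_sum

Σmᵢ = 2  ✗
l₃∈[|l₁−l₂|,l₁+l₂]=[4,8], have l₃=4
Σlᵢ = 12 ⇒ even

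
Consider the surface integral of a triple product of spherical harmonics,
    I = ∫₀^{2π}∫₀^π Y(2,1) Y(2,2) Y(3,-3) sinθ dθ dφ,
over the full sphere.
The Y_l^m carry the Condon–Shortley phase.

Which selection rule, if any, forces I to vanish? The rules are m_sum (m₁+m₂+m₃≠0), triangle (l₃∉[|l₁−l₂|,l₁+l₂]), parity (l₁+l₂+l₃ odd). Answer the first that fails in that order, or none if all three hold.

m₁+m₂+m₃ = 1 + 2 − 3 = 0  ✓
triangle: |2−2|=0 ≤ l₃=3 ≤ 2+2=4  ✓
parity: l₁+l₂+l₃ = 7 is odd  ✗

parity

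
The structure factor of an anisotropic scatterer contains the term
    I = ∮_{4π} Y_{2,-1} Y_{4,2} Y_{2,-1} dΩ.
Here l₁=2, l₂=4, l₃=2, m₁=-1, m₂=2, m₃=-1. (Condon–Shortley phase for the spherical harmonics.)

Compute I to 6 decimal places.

Checks pass: Σm=0; 8 even; l₃=2∈[2,6].
(2·2+1)(2·4+1)(2·2+1) = 225
Δ: 4! 0! 4! / 9! → 1/630
sum: t=2:+1/16 = 1/16
3j²(2 4 2; 0 0 0) = Δ·Π!·Σ² = 2/35  (sign +1)
sum: t=3:−1/36 = -1/36
3j²(2 4 2; -1 2 -1) = Δ·Π!·Σ² = 4/63  (sign +1)
combine: 4πI² = 225·2/35·4/63 = 40/49
take √, sign +1: I = 0.25487487

0.254875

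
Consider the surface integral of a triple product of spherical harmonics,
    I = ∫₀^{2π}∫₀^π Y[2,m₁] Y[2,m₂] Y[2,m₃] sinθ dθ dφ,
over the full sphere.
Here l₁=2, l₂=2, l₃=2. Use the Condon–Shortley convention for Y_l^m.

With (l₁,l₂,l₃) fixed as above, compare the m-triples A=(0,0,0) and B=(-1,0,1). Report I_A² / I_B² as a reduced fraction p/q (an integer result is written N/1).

Shared (l₁,l₂,l₃)=(2,2,2): N and (l;000)² cancel in I_A²/I_B².
A: Δ = 2!·2!·2!/7! = 1/630; Racah Σ t=0..2: t=0:+1/8 t=1:−1/1 t=2:+1/8 = -3/4; ⇒ 3j(2 2 2; 0 0 0)² = 2/35, sgn -1
B: Δ = 2!·2!·2!/7! = 1/630; Racah Σ t=1..2: t=1:−1/2 t=2:+1/4 = -1/4; ⇒ 3j(2 2 2; -1 0 1)² = 1/70, sgn +1
I_A²/I_B² = (2/35)/(1/70) = 4/1

4/1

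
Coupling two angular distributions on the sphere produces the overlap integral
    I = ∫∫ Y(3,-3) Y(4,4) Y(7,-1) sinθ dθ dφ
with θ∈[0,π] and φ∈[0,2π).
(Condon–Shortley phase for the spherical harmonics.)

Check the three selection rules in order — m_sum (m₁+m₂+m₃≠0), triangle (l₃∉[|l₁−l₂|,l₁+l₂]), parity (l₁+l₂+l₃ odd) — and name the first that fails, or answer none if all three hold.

Σmᵢ = 0  ✓
l₃∈[|l₁−l₂|,l₁+l₂]=[1,7], have l₃=7  ✓
Σlᵢ = 14 ⇒ even  ✓

none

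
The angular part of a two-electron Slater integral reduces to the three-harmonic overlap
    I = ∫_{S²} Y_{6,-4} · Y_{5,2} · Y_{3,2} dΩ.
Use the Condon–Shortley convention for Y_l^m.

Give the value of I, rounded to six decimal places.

Checks pass: Σm=0; 14 even; l₃=3∈[1,11].
(2·6+1)(2·5+1)(2·3+1) = 1001
Δ: 8! 4! 2! / 15! → 1/675675
sum: t=3:−1/8640 t=4:+1/2304 t=5:−1/8640 = 7/34560
3j²(6 5 3; 0 0 0) = Δ·Π!·Σ² = 7/429  (sign -1)
sum: t=6:+1/34560 t=7:−1/60480 = 1/80640
3j²(6 5 3; -4 2 2) = Δ·Π!·Σ² = 6/1001  (sign -1)
combine: 4πI² = 1001·7/429·6/1001 = 14/143
take √, sign +1: I = 0.08826552

0.088266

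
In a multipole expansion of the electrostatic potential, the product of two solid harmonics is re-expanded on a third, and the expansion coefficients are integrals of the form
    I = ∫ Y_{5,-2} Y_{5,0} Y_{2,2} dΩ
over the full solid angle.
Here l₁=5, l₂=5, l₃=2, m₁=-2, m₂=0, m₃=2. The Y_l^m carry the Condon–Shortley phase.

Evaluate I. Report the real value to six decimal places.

m-sum 0 ✓  L=12 even ✓  0≤2≤10 ✓
Π(2lᵢ+1) = 11×11×5 = 605
triangle coeff Δ(5,5,2) = 1/38610
Σ_t [3,5]: t=3:−1/2880 t=4:+1/576 t=5:−1/2880 = 1/960
(3j)²=10/429 [(5 5 2; 0 0 0)], sign=+1
Σ_t [5,5]: t=5:−1/2880 = -1/2880
(3j)²=14/429 [(5 5 2; -2 0 2)], sign=-1
⇒ 4πI² = 700/1521
I = (-1)√(700/1521/(4π)) = -0.19137248

-0.191372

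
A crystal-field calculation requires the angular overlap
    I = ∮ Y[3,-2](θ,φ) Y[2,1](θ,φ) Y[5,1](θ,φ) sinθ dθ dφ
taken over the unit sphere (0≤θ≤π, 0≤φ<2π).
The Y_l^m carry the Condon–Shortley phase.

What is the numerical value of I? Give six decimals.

-0.117387

Rules hold: Σm=0, L=10 even, 1≤5≤5.
N = 7·5·11 = 385
Δ = 0!·6!·4!/11! = 1/2310
Racah Σ t=0..0: t=0:+1/144 = 1/144
⇒ 3j(3 2 5; 0 0 0)² = 10/231, sgn -1
Racah Σ t=0..0: t=0:+1/720 = 1/720
⇒ 3j(3 2 5; -2 1 1)² = 4/385, sgn +1
4πI² = N·(3j₀)²·(3jₘ)² = 40/231
I = -1·√(0.17316/4π) = -0.11738675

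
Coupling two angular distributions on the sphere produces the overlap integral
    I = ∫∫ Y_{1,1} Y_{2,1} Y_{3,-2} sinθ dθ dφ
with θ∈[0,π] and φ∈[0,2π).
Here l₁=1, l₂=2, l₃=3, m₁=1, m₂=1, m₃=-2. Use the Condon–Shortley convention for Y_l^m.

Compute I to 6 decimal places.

Rules hold: Σm=0, L=6 even, 1≤3≤3.
N = 3·5·7 = 105
Δ = 0!·2!·4!/7! = 1/105
Racah Σ t=0..0: t=0:+1/4 = 1/4
⇒ 3j(1 2 3; 0 0 0)² = 3/35, sgn -1
Racah Σ t=0..0: t=0:+1/12 = 1/12
⇒ 3j(1 2 3; 1 1 -2)² = 2/21, sgn -1
4πI² = N·(3j₀)²·(3jₘ)² = 6/7
I = +1·√(0.857143/4π) = 0.26116903

0.261169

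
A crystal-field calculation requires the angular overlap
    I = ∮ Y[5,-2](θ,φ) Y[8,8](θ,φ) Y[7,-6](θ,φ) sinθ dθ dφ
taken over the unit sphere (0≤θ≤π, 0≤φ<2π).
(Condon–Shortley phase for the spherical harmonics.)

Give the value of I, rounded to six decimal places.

-0.185020

Checks pass: Σm=0; 20 even; l₃=7∈[3,13].
(2·5+1)(2·8+1)(2·7+1) = 2805
Δ: 6! 4! 10! / 21! → 1/814773960
sum: t=1:−1/87091200 t=2:+1/4976640 t=3:−1/2073600 t=4:+1/4976640 t=5:−1/87091200 = -1/9676800
3j²(5 8 7; 0 0 0) = Δ·Π!·Σ² = 360/46189  (sign +1)
sum: t=6:+1/15676416000 = 1/15676416000
3j²(5 8 7; -2 8 -6) = Δ·Π!·Σ² = 286/14535  (sign -1)
combine: 4πI² = 2805·360/46189·286/14535 = 2640/6137
take √, sign -1: I = -0.18502012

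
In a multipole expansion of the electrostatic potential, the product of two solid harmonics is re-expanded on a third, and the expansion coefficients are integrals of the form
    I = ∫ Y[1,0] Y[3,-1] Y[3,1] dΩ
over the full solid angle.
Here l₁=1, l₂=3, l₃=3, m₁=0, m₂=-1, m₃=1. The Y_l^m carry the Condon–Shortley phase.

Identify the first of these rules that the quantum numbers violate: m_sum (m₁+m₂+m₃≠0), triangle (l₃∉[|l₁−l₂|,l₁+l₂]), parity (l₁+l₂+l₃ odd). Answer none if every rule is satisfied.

Σmᵢ = 0  ✓
l₃∈[|l₁−l₂|,l₁+l₂]=[2,4], have l₃=3  ✓
Σlᵢ = 7 ⇒ odd  ✗

parity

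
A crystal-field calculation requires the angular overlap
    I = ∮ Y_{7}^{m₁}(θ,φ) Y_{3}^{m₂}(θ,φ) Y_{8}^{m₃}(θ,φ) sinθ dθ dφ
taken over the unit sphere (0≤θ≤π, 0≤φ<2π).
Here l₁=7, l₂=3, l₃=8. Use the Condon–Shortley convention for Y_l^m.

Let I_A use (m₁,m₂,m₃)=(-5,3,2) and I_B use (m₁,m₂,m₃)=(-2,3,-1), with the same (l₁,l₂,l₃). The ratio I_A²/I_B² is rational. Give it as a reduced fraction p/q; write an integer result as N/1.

55/252

Same 7,3,8: normalisation and zero-m 3j drop out of the ratio.
A: Δ: 2! 12! 4! / 19! → 1/5290740; sum: t=2:+1/348364800 = 1/348364800; 3j²(7 3 8; -5 3 2) = Δ·Π!·Σ² = 165/58786  (sign +1)
B: Δ: 2! 12! 4! / 19! → 1/5290740; sum: t=2:+1/29030400 = 1/29030400; 3j²(7 3 8; -2 3 -1) = Δ·Π!·Σ² = 54/4199  (sign -1)
I_A²/I_B² = (165/58786)/(54/4199) = 55/252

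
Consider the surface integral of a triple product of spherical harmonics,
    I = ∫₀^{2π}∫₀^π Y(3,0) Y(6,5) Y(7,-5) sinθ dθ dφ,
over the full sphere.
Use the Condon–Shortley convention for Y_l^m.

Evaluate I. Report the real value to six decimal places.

0.161723

m-sum 0 ✓  L=16 even ✓  3≤7≤9 ✓
Π(2lᵢ+1) = 7×13×15 = 1365
triangle coeff Δ(3,6,7) = 1/2042040
Σ_t [0,2]: t=0:+1/207360 t=1:−1/57600 t=2:+1/207360 = -1/129600
(3j)²=168/12155 [(3 6 7; 0 0 0)], sign=+1
Σ_t [1,2]: t=1:−1/14515200 t=2:+1/4354560 = 1/6220800
(3j)²=77/4420 [(3 6 7; 0 5 -5)], sign=+1
⇒ 4πI² = 6174/18785
I = (+1)√(6174/18785/(4π)) = 0.16172337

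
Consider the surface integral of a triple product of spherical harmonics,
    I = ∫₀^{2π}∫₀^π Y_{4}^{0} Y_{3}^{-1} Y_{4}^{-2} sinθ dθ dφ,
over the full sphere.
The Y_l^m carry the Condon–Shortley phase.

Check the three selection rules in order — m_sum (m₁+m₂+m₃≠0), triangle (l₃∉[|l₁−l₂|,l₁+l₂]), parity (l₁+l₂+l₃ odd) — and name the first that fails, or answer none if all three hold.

Σmᵢ = -3  ✗
l₃∈[|l₁−l₂|,l₁+l₂]=[1,7], have l₃=4
Σlᵢ = 11 ⇒ odd

m_sum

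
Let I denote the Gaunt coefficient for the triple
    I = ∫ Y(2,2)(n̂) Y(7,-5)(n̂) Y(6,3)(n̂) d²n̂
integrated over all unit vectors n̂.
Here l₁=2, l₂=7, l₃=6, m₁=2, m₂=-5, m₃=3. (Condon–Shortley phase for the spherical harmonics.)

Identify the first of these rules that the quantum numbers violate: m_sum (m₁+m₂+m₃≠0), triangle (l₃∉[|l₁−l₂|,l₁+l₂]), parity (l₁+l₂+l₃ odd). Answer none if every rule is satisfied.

m₁+m₂+m₃ = 2 − 5 + 3 = 0  ✓
triangle: |2−7|=5 ≤ l₃=6 ≤ 2+7=9  ✓
parity: l₁+l₂+l₃ = 15 is odd  ✗

parity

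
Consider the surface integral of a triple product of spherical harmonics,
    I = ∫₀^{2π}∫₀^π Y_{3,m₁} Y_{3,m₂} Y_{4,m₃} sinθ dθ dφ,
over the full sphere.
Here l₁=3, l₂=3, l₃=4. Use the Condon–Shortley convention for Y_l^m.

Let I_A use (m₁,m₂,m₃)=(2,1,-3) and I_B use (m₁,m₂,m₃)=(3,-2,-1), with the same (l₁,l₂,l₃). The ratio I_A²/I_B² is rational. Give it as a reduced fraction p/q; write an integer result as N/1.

7/15

Same 3,3,4: normalisation and zero-m 3j drop out of the ratio.
A: Δ: 2! 4! 4! / 11! → 1/34650; sum: t=0:+1/288 t=1:−1/144 = -1/288; 3j²(3 3 4; 2 1 -3) = Δ·Π!·Σ² = 1/99  (sign +1)
B: Δ: 2! 4! 4! / 11! → 1/34650; sum: t=0:+1/288 = 1/288; 3j²(3 3 4; 3 -2 -1) = Δ·Π!·Σ² = 5/231  (sign -1)
I_A²/I_B² = (1/99)/(5/231) = 7/15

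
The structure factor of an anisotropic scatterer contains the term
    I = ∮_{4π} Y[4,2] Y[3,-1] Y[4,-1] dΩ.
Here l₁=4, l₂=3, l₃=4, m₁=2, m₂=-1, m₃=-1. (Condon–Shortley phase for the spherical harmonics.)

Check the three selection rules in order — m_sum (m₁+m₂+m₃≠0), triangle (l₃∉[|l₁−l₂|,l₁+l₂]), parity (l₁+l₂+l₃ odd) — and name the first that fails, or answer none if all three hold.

azimuthal sum: 2 − 1 − 1 = 0  ✓
1 ≤ 4 ≤ 7 (triangle on l)  ✓
L = 4 + 3 + 4 = 11 (odd)  ✗

parity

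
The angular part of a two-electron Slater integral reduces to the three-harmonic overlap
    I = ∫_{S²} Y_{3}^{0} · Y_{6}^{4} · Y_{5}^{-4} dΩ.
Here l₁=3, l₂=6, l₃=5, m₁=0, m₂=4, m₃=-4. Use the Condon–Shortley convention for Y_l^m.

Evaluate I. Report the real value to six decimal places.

Rules hold: Σm=0, L=14 even, 3≤5≤9.
N = 7·13·11 = 1001
Δ = 4!·2!·8!/15! = 1/675675
Racah Σ t=1..3: t=1:−1/8640 t=2:+1/2304 t=3:−1/8640 = 7/34560
⇒ 3j(3 6 5; 0 0 0)² = 7/429, sgn -1
Racah Σ t=2..3: t=2:+1/161280 t=3:−1/60480 = -1/96768
⇒ 3j(3 6 5; 0 4 -4)² = 15/1001, sgn +1
4πI² = N·(3j₀)²·(3jₘ)² = 35/143
I = -1·√(0.244755/4π) = -0.13956004

-0.139560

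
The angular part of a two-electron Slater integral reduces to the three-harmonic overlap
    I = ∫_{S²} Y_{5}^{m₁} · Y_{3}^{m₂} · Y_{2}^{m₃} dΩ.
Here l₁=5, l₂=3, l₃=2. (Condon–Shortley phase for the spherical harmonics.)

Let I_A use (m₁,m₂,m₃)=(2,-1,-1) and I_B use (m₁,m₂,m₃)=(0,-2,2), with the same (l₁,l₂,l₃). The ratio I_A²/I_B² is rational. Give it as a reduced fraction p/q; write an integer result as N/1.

Same 5,3,2: normalisation and zero-m 3j drop out of the ratio.
A: Δ: 6! 4! 0! / 11! → 1/2310; sum: t=2:+1/288 = 1/288; 3j²(5 3 2; 2 -1 -1) = Δ·Π!·Σ² = 1/22  (sign -1)
B: Δ: 6! 4! 0! / 11! → 1/2310; sum: t=1:−1/2880 = -1/2880; 3j²(5 3 2; 0 -2 2) = Δ·Π!·Σ² = 1/462  (sign -1)
I_A²/I_B² = (1/22)/(1/462) = 21/1

21/1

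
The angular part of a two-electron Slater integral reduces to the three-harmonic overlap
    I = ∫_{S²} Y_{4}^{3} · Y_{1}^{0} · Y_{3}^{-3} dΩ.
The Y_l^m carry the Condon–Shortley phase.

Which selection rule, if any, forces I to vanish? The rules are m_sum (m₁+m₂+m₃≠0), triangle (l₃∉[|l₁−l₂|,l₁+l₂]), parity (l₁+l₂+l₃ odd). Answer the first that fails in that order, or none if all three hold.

azimuthal sum: 3 + 0 − 3 = 0  ✓
3 ≤ 3 ≤ 5 (triangle on l)  ✓
L = 4 + 1 + 3 = 8 (even)  ✓

none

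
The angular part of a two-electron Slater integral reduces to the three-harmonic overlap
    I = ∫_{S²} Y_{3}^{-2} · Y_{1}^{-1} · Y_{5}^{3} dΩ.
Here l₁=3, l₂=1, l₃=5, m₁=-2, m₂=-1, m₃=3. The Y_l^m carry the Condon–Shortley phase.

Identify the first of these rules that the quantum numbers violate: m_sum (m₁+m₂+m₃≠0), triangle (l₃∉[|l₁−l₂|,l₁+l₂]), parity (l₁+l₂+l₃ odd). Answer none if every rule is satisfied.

triangle

azimuthal sum: -2 − 1 + 3 = 0  ✓
2 ≤ 5 ≤ 4 (triangle on l)  ✗
L = 3 + 1 + 5 = 9 (odd)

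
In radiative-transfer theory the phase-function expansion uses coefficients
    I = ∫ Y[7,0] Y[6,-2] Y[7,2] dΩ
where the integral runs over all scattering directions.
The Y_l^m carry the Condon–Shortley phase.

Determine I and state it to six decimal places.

-0.073859

Checks pass: Σm=0; 20 even; l₃=7∈[1,13].
(2·7+1)(2·6+1)(2·7+1) = 2925
Δ: 6! 8! 6! / 21! → 1/2444321880
sum: t=0:+1/2612736000 t=1:−1/20736000 t=2:+1/1658880 t=3:−1/746496 t=4:+1/1658880 t=5:−1/20736000 t=6:+1/2612736000 = -1/4354560
3j²(7 6 7; 0 0 0) = Δ·Π!·Σ² = 1000/138567  (sign +1)
sum: t=0:+1/174182400 t=1:−1/6220800 t=2:+1/1658880 t=3:−1/2488320 t=4:+1/24883200 = 1/11612160
3j²(7 6 7; 0 -2 2) = Δ·Π!·Σ² = 150/46189  (sign -1)
combine: 4πI² = 2925·1000/138567·150/46189 = 11250000/164109517
take √, sign -1: I = -0.07385917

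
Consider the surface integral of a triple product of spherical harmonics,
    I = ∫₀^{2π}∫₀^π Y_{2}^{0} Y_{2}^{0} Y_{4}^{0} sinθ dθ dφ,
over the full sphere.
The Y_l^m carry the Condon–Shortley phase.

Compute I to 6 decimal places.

Checks pass: Σm=0; 8 even; l₃=4∈[0,4].
(2·2+1)(2·2+1)(2·4+1) = 225
Δ: 0! 4! 4! / 9! → 1/630
sum: t=0:+1/16 = 1/16
3j²(2 2 4; 0 0 0) = Δ·Π!·Σ² = 2/35  (sign +1)
(m-triple is (0,0,0) — same symbol as above.)
combine: 4πI² = 225·2/35·2/35 = 36/49
take √, sign +1: I = 0.24179554

0.241796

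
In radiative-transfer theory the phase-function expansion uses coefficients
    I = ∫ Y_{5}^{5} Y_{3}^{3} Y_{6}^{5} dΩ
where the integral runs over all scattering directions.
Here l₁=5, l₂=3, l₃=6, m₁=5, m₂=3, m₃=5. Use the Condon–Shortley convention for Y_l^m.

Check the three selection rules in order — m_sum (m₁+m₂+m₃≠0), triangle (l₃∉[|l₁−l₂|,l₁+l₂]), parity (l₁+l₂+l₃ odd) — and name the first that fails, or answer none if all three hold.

m_sum

Σmᵢ = 13  ✗
l₃∈[|l₁−l₂|,l₁+l₂]=[2,8], have l₃=6
Σlᵢ = 14 ⇒ even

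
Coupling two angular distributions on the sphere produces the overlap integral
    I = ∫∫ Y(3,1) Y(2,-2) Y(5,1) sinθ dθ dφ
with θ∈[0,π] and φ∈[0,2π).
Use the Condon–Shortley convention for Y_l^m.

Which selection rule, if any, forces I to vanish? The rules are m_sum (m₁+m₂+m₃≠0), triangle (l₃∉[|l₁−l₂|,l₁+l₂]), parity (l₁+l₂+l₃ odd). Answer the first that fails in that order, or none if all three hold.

azimuthal sum: 1 − 2 + 1 = 0  ✓
1 ≤ 5 ≤ 5 (triangle on l)  ✓
L = 3 + 2 + 5 = 10 (even)  ✓

none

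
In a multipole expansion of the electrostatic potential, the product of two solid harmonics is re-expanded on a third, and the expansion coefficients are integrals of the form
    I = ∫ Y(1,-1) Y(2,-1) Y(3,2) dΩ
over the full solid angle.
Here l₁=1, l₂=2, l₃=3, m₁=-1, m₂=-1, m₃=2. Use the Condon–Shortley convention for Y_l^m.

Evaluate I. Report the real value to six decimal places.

0.261169

Checks pass: Σm=0; 6 even; l₃=3∈[1,3].
(2·1+1)(2·2+1)(2·3+1) = 105
Δ: 0! 2! 4! / 7! → 1/105
sum: t=0:+1/4 = 1/4
3j²(1 2 3; 0 0 0) = Δ·Π!·Σ² = 3/35  (sign -1)
sum: t=0:+1/12 = 1/12
3j²(1 2 3; -1 -1 2) = Δ·Π!·Σ² = 2/21  (sign -1)
combine: 4πI² = 105·3/35·2/21 = 6/7
take √, sign +1: I = 0.26116903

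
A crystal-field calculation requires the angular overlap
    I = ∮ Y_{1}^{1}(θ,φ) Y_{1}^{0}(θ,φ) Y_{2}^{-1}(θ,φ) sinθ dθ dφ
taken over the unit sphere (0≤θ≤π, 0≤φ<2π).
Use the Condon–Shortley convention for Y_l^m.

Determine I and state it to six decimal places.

m-sum 0 ✓  L=4 even ✓  0≤2≤2 ✓
Π(2lᵢ+1) = 3×3×5 = 45
triangle coeff Δ(1,1,2) = 1/30
Σ_t [0,0]: t=0:+1/1 = 1/1
(3j)²=2/15 [(1 1 2; 0 0 0)], sign=+1
Σ_t [0,0]: t=0:+1/2 = 1/2
(3j)²=1/10 [(1 1 2; 1 0 -1)], sign=-1
⇒ 4πI² = 3/5
I = (-1)√(3/5/(4π)) = -0.21850969

-0.218510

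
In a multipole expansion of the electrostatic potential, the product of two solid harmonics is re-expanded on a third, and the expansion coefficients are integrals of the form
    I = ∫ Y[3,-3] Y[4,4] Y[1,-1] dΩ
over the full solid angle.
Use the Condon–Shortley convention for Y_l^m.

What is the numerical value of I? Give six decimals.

m-sum 0 ✓  L=8 even ✓  1≤1≤7 ✓
Π(2lᵢ+1) = 7×9×3 = 189
triangle coeff Δ(3,4,1) = 1/252
Σ_t [3,3]: t=3:−1/36 = -1/36
(3j)²=4/63 [(3 4 1; 0 0 0)], sign=+1
Σ_t [6,6]: t=6:+1/1440 = 1/1440
(3j)²=1/9 [(3 4 1; -3 4 -1)], sign=+1
⇒ 4πI² = 4/3
I = (+1)√(4/3/(4π)) = 0.32573501

0.325735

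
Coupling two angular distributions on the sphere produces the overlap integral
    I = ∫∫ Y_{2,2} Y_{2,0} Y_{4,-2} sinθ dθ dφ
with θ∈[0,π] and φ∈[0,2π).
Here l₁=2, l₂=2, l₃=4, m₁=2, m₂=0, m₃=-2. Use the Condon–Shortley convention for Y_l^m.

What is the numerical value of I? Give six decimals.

0.156078

Rules hold: Σm=0, L=8 even, 0≤4≤4.
N = 5·5·9 = 225
Δ = 0!·4!·4!/9! = 1/630
Racah Σ t=0..0: t=0:+1/16 = 1/16
⇒ 3j(2 2 4; 0 0 0)² = 2/35, sgn +1
Racah Σ t=0..0: t=0:+1/96 = 1/96
⇒ 3j(2 2 4; 2 0 -2)² = 1/42, sgn +1
4πI² = N·(3j₀)²·(3jₘ)² = 15/49
I = +1·√(0.306122/4π) = 0.15607835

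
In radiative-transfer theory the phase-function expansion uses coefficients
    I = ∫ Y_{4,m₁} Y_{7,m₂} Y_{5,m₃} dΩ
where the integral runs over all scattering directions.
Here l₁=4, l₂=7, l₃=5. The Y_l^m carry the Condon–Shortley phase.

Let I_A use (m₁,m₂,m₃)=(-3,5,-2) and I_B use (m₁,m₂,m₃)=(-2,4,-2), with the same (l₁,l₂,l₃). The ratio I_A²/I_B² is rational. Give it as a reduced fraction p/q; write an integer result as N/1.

Shared (l₁,l₂,l₃)=(4,7,5): N and (l;000)² cancel in I_A²/I_B².
A: Δ = 6!·2!·8!/17! = 1/6126120; Racah Σ t=5..6: t=5:−1/1209600 t=6:+1/1036800 = 1/7257600; ⇒ 3j(4 7 5; -3 5 -2)² = 1/2210, sgn -1
B: Δ = 6!·2!·8!/17! = 1/6126120; Racah Σ t=4..6: t=4:+1/483840 t=5:−1/172800 t=6:+1/1036800 = -1/362880; ⇒ 3j(4 7 5; -2 4 -2)² = 20/1547, sgn +1
I_A²/I_B² = (1/2210)/(20/1547) = 7/200

7/200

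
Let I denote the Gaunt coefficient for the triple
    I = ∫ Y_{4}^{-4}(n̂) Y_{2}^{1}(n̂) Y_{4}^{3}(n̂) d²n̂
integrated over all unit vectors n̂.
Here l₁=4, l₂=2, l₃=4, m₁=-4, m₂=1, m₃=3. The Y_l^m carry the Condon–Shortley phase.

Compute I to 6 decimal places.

Rules hold: Σm=0, L=10 even, 2≤4≤6.
N = 9·5·9 = 405
Δ = 2!·6!·2!/11! = 1/13860
Racah Σ t=0..2: t=0:+1/192 t=1:−1/36 t=2:+1/192 = -5/288
⇒ 3j(4 2 4; 0 0 0)² = 20/693, sgn -1
Racah Σ t=2..2: t=2:+1/1440 = 1/1440
⇒ 3j(4 2 4; -4 1 3)² = 7/165, sgn -1
4πI² = N·(3j₀)²·(3jₘ)² = 60/121
I = +1·√(0.495868/4π) = 0.19864517

0.198645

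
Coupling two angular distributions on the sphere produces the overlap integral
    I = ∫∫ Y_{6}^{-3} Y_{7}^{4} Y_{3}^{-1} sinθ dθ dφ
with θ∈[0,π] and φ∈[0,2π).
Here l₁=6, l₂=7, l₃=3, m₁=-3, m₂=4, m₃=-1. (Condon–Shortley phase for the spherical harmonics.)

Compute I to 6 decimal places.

0.140186

m-sum 0 ✓  L=16 even ✓  1≤3≤13 ✓
Π(2lᵢ+1) = 13×15×7 = 1365
triangle coeff Δ(6,7,3) = 1/2042040
Σ_t [4,6]: t=4:+1/207360 t=5:−1/57600 t=6:+1/207360 = -1/129600
(3j)²=168/12155 [(6 7 3; 0 0 0)], sign=+1
Σ_t [7,9]: t=7:−1/1451520 t=8:+1/483840 t=9:−1/2903040 = 1/967680
(3j)²=81/6188 [(6 7 3; -3 4 -1)], sign=+1
⇒ 4πI² = 10206/41327
I = (+1)√(10206/41327/(4π)) = 0.14018641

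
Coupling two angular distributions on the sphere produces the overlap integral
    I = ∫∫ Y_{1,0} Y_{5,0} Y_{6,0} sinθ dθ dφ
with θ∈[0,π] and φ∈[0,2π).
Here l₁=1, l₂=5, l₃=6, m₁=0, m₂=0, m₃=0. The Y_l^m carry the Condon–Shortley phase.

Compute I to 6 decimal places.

Checks pass: Σm=0; 12 even; l₃=6∈[4,6].
(2·1+1)(2·5+1)(2·6+1) = 429
Δ: 0! 2! 10! / 13! → 1/858
sum: t=0:+1/14400 = 1/14400
3j²(1 5 6; 0 0 0) = Δ·Π!·Σ² = 6/143  (sign +1)
(m-triple is (0,0,0) — same symbol as above.)
combine: 4πI² = 429·6/143·6/143 = 108/143
take √, sign +1: I = 0.24515397

0.245154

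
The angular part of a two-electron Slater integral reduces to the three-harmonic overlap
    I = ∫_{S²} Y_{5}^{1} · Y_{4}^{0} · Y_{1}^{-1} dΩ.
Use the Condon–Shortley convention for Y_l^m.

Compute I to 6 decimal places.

Checks pass: Σm=0; 10 even; l₃=1∈[1,9].
(2·5+1)(2·4+1)(2·1+1) = 297
Δ: 8! 2! 0! / 11! → 1/495
sum: t=4:+1/576 = 1/576
3j²(5 4 1; 0 0 0) = Δ·Π!·Σ² = 5/99  (sign -1)
sum: t=4:+1/1152 = 1/1152
3j²(5 4 1; 1 0 -1) = Δ·Π!·Σ² = 1/33  (sign +1)
combine: 4πI² = 297·5/99·1/33 = 5/11
take √, sign -1: I = -0.19018827

-0.190188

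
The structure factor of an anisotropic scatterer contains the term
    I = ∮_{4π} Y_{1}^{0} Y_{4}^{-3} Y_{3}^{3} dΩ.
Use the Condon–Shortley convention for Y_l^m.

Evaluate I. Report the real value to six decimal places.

Rules hold: Σm=0, L=8 even, 3≤3≤5.
N = 3·9·7 = 189
Δ = 2!·0!·6!/9! = 1/252
Racah Σ t=1..1: t=1:−1/36 = -1/36
⇒ 3j(1 4 3; 0 0 0)² = 4/63, sgn +1
Racah Σ t=1..1: t=1:−1/720 = -1/720
⇒ 3j(1 4 3; 0 -3 3)² = 1/36, sgn -1
4πI² = N·(3j₀)²·(3jₘ)² = 1/3
I = -1·√(0.333333/4π) = -0.16286750

-0.162868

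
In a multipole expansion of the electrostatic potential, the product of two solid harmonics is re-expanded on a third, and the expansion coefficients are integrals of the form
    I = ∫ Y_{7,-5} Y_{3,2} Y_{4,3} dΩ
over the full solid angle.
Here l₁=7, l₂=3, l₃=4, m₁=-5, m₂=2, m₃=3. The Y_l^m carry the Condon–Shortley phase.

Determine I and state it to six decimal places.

-0.268170

Rules hold: Σm=0, L=14 even, 4≤4≤10.
N = 15·7·9 = 945
Δ = 6!·8!·0!/15! = 1/45045
Racah Σ t=3..3: t=3:−1/20736 = -1/20736
⇒ 3j(7 3 4; 0 0 0)² = 35/1287, sgn -1
Racah Σ t=5..5: t=5:−1/604800 = -1/604800
⇒ 3j(7 3 4; -5 2 3)² = 16/455, sgn +1
4πI² = N·(3j₀)²·(3jₘ)² = 1680/1859
I = -1·√(0.903712/4π) = -0.26816989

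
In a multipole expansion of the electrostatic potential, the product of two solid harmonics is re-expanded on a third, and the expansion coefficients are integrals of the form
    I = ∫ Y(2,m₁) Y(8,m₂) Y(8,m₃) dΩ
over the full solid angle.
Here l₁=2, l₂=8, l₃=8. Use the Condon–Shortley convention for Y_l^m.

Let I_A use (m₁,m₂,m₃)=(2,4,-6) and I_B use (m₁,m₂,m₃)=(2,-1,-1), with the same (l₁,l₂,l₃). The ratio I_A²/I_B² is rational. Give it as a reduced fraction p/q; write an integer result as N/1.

l's match ⇒ only the (l;m) 3-j factors differ between A and B.
A: triangle coeff Δ(2,8,8) = 1/348840; Σ_t [0,0]: t=0:+1/3832012800 = 1/3832012800; (3j)²=91/9690 [(2 8 8; 2 4 -6)], sign=+1
B: triangle coeff Δ(2,8,8) = 1/348840; Σ_t [0,0]: t=0:+1/101606400 = 1/101606400; (3j)²=36/1615 [(2 8 8; 2 -1 -1)], sign=-1
I_A²/I_B² = (91/9690)/(36/1615) = 91/216

91/216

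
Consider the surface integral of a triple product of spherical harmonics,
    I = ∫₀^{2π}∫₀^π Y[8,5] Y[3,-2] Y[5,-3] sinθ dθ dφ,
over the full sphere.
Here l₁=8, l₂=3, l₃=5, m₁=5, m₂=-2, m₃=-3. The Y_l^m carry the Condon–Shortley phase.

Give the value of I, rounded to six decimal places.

-0.260873

Rules hold: Σm=0, L=16 even, 5≤5≤11.
N = 17·7·11 = 1309
Δ = 6!·10!·0!/17! = 1/136136
Racah Σ t=3..3: t=3:−1/518400 = -1/518400
⇒ 3j(8 3 5; 0 0 0)² = 56/2431, sgn +1
Racah Σ t=1..1: t=1:−1/9676800 = -1/9676800
⇒ 3j(8 3 5; 5 -2 -3)² = 27/952, sgn -1
4πI² = N·(3j₀)²·(3jₘ)² = 189/221
I = -1·√(0.855204/4π) = -0.26087342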